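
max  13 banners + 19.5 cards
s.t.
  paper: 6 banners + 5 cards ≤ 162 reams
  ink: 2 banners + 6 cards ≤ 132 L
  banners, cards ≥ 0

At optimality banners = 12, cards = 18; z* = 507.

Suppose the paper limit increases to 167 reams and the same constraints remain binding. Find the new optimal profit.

514.5

Both paper and ink are binding at x*.
The binding rows give the dual system: 6·y_paper + 2·y_ink = 13 and 5·y_paper + 6·y_ink = 19.5.
Solving: y_paper = 1.5, y_ink = 2.
Δz = y_paper·Δb = 1.5 × (5) = 7.5, so new z* = 507 + 7.5 = 514.5.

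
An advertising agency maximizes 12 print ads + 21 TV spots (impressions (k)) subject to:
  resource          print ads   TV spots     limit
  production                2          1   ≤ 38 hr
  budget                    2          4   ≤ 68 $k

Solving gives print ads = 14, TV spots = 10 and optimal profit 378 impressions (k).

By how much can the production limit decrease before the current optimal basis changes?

21

Binding constraints: production, budget. The basis is B = [[2,1],[2,4]] with det 6.
Per unit decrease in production, x* moves by d = (-0.6667, 0.3333).
The basis stays optimal until print ads reaches 0; allowable decrease = 21 hr.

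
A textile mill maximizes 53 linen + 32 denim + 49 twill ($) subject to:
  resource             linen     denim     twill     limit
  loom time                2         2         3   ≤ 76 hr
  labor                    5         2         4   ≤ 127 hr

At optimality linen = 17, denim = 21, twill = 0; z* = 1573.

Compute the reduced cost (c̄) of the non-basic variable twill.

-6

Check each constraint at x*: loom time 76/76 (tight); labor 127/127 (tight).
Dual feasibility on the basic columns requires 2·y_loom time + 5·y_labor = 53, 2·y_loom time + 2·y_labor = 32.
→ y_loom time = 9 and y_labor = 7.
Reduced cost of twill: c₃ − yᵀa₃ = 49 − (9·3 + 7·4) = 49 − 55 = -6.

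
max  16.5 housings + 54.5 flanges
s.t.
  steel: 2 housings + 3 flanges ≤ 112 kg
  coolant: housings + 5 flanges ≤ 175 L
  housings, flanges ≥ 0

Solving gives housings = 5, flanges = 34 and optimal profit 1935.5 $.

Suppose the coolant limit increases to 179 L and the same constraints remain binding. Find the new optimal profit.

1969.5

Check each constraint at x*: steel 112/112 (tight); coolant 175/175 (tight).
The binding rows give the dual system: 2·y_steel + 1·y_coolant = 16.5 and 3·y_steel + 5·y_coolant = 54.5.
→ y_steel = 4 and y_coolant = 8.5.
Δz = y_coolant·Δb = 8.5 × (4) = 34, so new z* = 1935.5 + 34 = 1969.5.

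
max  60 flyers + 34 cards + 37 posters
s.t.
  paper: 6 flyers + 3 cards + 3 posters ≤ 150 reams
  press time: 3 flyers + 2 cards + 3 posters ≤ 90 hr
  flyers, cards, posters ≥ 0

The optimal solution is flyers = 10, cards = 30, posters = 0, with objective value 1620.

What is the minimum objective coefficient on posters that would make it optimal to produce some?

42

At the optimum: paper uses 150 of 150 (binding); press time uses 90 of 90 (binding).
Dual feasibility on the basic columns requires 6·y_paper + 3·y_press time = 60, 3·y_paper + 2·y_press time = 34.
This yields shadow prices y_paper = 6, y_press time = 8.
posters enters the basis when its profit ≥ yᵀa₃ = 6·3 + 8·3 = 42.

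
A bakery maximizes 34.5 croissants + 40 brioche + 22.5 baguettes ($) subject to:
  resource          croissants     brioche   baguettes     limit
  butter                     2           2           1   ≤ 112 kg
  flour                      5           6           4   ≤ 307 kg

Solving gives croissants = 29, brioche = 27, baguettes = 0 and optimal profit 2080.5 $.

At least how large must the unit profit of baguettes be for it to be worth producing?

25.5

Both butter and flour are binding at x*.
The binding rows give the dual system: 2·y_butter + 5·y_flour = 34.5 and 2·y_butter + 6·y_flour = 40.
This yields shadow prices y_butter = 3.5, y_flour = 5.5.
baguettes enters the basis when its profit ≥ yᵀa₃ = 3.5·1 + 5.5·4 = 25.5.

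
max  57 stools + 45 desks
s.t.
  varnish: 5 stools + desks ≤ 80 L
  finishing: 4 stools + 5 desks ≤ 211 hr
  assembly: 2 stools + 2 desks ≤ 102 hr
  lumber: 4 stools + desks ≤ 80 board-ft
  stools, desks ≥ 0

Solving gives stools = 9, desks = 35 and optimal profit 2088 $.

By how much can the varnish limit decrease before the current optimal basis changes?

Binding constraints: varnish, finishing. The basis is B = [[5,1],[4,5]] with det 21.
Per unit decrease in varnish, x* moves by d = (-0.2381, 0.1905).
The basis stays optimal until stools reaches 0; allowable decrease = 37.8 L.

37.8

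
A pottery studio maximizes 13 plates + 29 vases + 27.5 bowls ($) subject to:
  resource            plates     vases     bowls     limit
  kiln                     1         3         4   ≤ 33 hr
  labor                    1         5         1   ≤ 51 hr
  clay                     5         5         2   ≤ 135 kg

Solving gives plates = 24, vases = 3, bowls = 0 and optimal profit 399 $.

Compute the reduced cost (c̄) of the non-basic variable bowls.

-6.5

Binding: kiln and clay. Non-binding: labor (12 unused).
Since labor is not tight, its dual is 0.
Dual feasibility on the basic columns requires 1·y_kiln + 5·y_clay = 13, 3·y_kiln + 5·y_clay = 29.
Solving: y_kiln = 8, y_clay = 1.
Reduced cost of bowls: c₃ − yᵀa₃ = 27.5 − (8·4 + 1·2) = 27.5 − 34 = -6.5.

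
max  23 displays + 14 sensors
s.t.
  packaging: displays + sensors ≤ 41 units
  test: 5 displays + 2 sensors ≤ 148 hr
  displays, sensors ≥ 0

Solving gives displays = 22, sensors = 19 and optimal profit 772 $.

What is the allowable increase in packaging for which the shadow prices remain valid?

33

Binding constraints: packaging, test. The basis is B = [[1,1],[5,2]] with det -3.
Per unit increase in packaging, x* moves by d = (-0.6667, 1.6667).
The basis stays optimal until displays reaches 0; allowable increase = 33 units.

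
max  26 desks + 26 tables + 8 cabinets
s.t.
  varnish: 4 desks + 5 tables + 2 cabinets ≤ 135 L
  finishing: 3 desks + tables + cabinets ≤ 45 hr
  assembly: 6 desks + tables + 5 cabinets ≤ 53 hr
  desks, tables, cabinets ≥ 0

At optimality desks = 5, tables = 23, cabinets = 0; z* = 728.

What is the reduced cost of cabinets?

-7

At the optimum: varnish uses 135 of 135 (binding); finishing uses 38 of 45 (slack = 7); assembly uses 53 of 53 (binding).
Slack constraints have shadow price 0 (complementary slackness).
From A_Bᵀ y = c: 4·y_varnish + 6·y_assembly = 26; 5·y_varnish + 1·y_assembly = 26.
Solving: y_varnish = 5, y_assembly = 1.
Reduced cost of cabinets: c₃ − yᵀa₃ = 8 − (5·2 + 1·5) = 8 − 15 = -7.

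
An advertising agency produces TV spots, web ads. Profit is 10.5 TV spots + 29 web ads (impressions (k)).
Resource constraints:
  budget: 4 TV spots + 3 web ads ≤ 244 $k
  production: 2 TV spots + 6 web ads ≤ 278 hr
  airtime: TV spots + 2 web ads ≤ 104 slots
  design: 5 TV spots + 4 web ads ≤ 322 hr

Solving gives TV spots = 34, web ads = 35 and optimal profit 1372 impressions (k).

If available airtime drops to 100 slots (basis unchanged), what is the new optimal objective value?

1362

Check each constraint at x*: budget 241/244 (slack 3); production 278/278 (tight); airtime 104/104 (tight); design 310/322 (slack 12).
Slack constraints have shadow price 0 (complementary slackness).
The binding rows give the dual system: 2·y_production + 1·y_airtime = 10.5 and 6·y_production + 2·y_airtime = 29.
→ y_production = 4 and y_airtime = 2.5.
Δz = y_airtime·Δb = 2.5 × (-4) = -10, so new z* = 1372 − 10 = 1362.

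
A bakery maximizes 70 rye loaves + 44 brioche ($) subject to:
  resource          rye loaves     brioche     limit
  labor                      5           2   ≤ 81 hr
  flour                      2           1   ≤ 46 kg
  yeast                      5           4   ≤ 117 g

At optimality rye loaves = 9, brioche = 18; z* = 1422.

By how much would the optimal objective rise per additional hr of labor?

6

Binding: labor and yeast. Non-binding: flour (10 unused).
By complementary slackness, y = 0 for the non-binding constraint.
From A_Bᵀ y = c: 5·y_labor + 5·y_yeast = 70; 2·y_labor + 4·y_yeast = 44.
This yields shadow prices y_labor = 6, y_yeast = 8.
Shadow price of labor = 6.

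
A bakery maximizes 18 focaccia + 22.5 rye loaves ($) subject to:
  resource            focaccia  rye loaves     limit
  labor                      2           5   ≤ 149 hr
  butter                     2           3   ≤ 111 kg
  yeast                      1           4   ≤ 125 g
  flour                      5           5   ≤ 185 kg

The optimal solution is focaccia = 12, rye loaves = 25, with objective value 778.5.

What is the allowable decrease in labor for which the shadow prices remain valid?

Binding constraints: labor, flour. The basis is B = [[2,5],[5,5]] with det -15.
Per unit decrease in labor, x* moves by d = (0.3333, -0.3333).
The basis stays optimal until rye loaves reaches 0; allowable decrease = 75 hr.

75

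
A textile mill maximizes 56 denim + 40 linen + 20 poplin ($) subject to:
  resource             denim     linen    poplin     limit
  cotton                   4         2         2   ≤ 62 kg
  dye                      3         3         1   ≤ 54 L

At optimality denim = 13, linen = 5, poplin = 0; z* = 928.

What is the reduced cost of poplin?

At the optimum: cotton uses 62 of 62 (binding); dye uses 54 of 54 (binding).
From A_Bᵀ y = c: 4·y_cotton + 3·y_dye = 56; 2·y_cotton + 3·y_dye = 40.
This yields shadow prices y_cotton = 8, y_dye = 8.
Reduced cost of poplin: c₃ − yᵀa₃ = 20 − (8·2 + 8·1) = 20 − 24 = -4.

-4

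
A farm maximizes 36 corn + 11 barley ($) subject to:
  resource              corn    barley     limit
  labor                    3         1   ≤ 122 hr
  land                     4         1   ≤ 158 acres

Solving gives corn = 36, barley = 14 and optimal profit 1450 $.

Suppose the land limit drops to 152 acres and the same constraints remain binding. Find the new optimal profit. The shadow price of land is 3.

1432

Δb = -6, so new z* = 1450 + (3)·(-6) = 1450 − 18 = 1432.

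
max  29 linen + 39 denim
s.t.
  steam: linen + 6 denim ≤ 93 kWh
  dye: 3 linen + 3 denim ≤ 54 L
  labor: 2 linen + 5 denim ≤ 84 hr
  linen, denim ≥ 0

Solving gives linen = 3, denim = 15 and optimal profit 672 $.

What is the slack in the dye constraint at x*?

0

dye used = 3·3 + 3·15 = 54; slack = 54 − 54 = 0.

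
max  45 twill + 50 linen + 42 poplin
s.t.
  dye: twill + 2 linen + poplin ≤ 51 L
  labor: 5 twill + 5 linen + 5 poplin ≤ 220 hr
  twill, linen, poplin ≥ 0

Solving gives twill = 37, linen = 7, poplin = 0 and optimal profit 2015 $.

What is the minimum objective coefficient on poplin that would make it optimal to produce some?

Both dye and labor are binding at x*.
Dual feasibility on the basic columns requires 1·y_dye + 5·y_labor = 45, 2·y_dye + 5·y_labor = 50.
→ y_dye = 5 and y_labor = 8.
poplin enters the basis when its profit ≥ yᵀa₃ = 5·1 + 8·5 = 45.

45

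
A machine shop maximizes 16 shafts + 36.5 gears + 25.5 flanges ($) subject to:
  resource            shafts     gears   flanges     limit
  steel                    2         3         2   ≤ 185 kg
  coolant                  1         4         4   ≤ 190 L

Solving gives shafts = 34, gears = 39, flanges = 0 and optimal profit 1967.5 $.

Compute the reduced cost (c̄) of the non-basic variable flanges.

-5.5

At the optimum: steel uses 185 of 185 (binding); coolant uses 190 of 190 (binding).
From A_Bᵀ y = c: 2·y_steel + 1·y_coolant = 16; 3·y_steel + 4·y_coolant = 36.5.
Solving: y_steel = 5.5, y_coolant = 5.
Reduced cost of flanges: c₃ − yᵀa₃ = 25.5 − (5.5·2 + 5·4) = 25.5 − 31 = -5.5.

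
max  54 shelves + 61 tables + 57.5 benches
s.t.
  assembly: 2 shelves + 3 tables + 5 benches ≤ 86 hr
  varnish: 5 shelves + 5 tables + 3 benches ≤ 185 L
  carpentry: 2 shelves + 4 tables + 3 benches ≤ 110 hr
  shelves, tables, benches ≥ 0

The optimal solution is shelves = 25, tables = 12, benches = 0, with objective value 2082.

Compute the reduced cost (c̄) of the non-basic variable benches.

-1.5

Check each constraint at x*: assembly 86/86 (tight); varnish 185/185 (tight); carpentry 98/110 (slack 12).
Since carpentry is not tight, its dual is 0.
The binding rows give the dual system: 2·y_assembly + 5·y_varnish = 54 and 3·y_assembly + 5·y_varnish = 61.
This yields shadow prices y_assembly = 7, y_varnish = 8.
Reduced cost of benches: c₃ − yᵀa₃ = 57.5 − (7·5 + 8·3) = 57.5 − 59 = -1.5.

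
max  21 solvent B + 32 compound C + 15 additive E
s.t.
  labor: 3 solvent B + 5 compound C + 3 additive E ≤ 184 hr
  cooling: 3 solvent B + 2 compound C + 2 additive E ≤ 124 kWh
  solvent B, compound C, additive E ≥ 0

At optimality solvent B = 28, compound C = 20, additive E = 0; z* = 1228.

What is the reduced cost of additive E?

-5

At the optimum: labor uses 184 of 184 (binding); cooling uses 124 of 124 (binding).
From A_Bᵀ y = c: 3·y_labor + 3·y_cooling = 21; 5·y_labor + 2·y_cooling = 32.
This yields shadow prices y_labor = 6, y_cooling = 1.
Reduced cost of additive E: c₃ − yᵀa₃ = 15 − (6·3 + 1·2) = 15 − 20 = -5.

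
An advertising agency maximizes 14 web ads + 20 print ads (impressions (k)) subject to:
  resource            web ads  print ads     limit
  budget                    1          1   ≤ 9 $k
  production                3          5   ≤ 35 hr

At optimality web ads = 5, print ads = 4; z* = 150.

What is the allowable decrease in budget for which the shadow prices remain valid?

2

Binding constraints: budget, production. The basis is B = [[1,1],[3,5]] with det 2.
Per unit decrease in budget, x* moves by d = (-2.5, 1.5).
The basis stays optimal until web ads reaches 0; allowable decrease = 2 $k.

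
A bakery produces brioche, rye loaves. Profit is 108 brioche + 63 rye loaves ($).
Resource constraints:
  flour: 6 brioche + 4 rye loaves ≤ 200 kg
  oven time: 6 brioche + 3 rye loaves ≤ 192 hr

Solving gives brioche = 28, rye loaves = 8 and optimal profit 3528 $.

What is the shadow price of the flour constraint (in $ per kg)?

Both flour and oven time are binding at x*.
The binding rows give the dual system: 6·y_flour + 6·y_oven time = 108 and 4·y_flour + 3·y_oven time = 63.
This yields shadow prices y_flour = 9, y_oven time = 9.
Shadow price of flour = 9.

9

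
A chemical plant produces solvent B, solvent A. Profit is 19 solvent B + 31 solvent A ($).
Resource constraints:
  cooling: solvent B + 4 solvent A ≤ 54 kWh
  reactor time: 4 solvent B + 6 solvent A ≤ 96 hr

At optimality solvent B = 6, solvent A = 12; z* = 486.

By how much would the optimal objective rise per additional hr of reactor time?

4.5

At the optimum: cooling uses 54 of 54 (binding); reactor time uses 96 of 96 (binding).
Dual feasibility on the basic columns requires 1·y_cooling + 4·y_reactor time = 19, 4·y_cooling + 6·y_reactor time = 31.
This yields shadow prices y_cooling = 1, y_reactor time = 4.5.
Shadow price of reactor time = 4.5.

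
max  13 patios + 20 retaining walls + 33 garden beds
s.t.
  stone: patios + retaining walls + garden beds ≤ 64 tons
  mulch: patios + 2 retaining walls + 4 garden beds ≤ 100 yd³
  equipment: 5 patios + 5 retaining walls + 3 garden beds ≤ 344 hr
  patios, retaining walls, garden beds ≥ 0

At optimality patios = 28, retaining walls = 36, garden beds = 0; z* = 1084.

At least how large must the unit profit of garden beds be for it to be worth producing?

At the optimum: stone uses 64 of 64 (binding); mulch uses 100 of 100 (binding); equipment uses 320 of 344 (slack = 24).
Slack constraints have shadow price 0 (complementary slackness).
The binding rows give the dual system: 1·y_stone + 1·y_mulch = 13 and 1·y_stone + 2·y_mulch = 20.
This yields shadow prices y_stone = 6, y_mulch = 7.
garden beds enters the basis when its profit ≥ yᵀa₃ = 6·1 + 7·4 = 34.

34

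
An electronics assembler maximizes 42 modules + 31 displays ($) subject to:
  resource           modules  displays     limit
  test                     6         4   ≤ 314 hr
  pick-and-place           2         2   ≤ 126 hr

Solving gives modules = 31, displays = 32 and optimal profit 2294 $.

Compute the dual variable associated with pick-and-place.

4.5

At the optimum: test uses 314 of 314 (binding); pick-and-place uses 126 of 126 (binding).
Dual feasibility on the basic columns requires 6·y_test + 2·y_pick-and-place = 42, 4·y_test + 2·y_pick-and-place = 31.
This yields shadow prices y_test = 5.5, y_pick-and-place = 4.5.
Shadow price of pick-and-place = 4.5.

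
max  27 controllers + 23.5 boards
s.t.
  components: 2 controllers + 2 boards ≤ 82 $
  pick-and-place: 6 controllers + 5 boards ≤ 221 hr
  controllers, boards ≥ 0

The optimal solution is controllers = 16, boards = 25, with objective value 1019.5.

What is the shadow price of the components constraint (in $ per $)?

3

Both components and pick-and-place are binding at x*.
The binding rows give the dual system: 2·y_components + 6·y_pick-and-place = 27 and 2·y_components + 5·y_pick-and-place = 23.5.
→ y_components = 3 and y_pick-and-place = 3.5.
Shadow price of components = 3.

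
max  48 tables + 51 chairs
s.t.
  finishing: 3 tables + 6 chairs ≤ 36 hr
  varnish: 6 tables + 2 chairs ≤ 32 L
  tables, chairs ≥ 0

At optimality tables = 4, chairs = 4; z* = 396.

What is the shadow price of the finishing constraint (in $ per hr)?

Check each constraint at x*: finishing 36/36 (tight); varnish 32/32 (tight).
From A_Bᵀ y = c: 3·y_finishing + 6·y_varnish = 48; 6·y_finishing + 2·y_varnish = 51.
This yields shadow prices y_finishing = 7, y_varnish = 4.5.
Shadow price of finishing = 7.

7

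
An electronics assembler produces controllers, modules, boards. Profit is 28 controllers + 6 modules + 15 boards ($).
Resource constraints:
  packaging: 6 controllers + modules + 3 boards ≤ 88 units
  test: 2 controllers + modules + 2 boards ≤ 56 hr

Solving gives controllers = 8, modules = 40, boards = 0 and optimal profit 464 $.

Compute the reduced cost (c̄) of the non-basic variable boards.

Check each constraint at x*: packaging 88/88 (tight); test 56/56 (tight).
From A_Bᵀ y = c: 6·y_packaging + 2·y_test = 28; 1·y_packaging + 1·y_test = 6.
→ y_packaging = 4 and y_test = 2.
Reduced cost of boards: c₃ − yᵀa₃ = 15 − (4·3 + 2·2) = 15 − 16 = -1.

-1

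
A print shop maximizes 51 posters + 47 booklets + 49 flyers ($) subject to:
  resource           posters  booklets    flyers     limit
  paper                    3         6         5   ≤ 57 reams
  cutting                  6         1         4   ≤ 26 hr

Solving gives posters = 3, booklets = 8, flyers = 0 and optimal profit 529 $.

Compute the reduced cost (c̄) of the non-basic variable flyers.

Check each constraint at x*: paper 57/57 (tight); cutting 26/26 (tight).
The binding rows give the dual system: 3·y_paper + 6·y_cutting = 51 and 6·y_paper + 1·y_cutting = 47.
This yields shadow prices y_paper = 7, y_cutting = 5.
Reduced cost of flyers: c₃ − yᵀa₃ = 49 − (7·5 + 5·4) = 49 − 55 = -6.

-6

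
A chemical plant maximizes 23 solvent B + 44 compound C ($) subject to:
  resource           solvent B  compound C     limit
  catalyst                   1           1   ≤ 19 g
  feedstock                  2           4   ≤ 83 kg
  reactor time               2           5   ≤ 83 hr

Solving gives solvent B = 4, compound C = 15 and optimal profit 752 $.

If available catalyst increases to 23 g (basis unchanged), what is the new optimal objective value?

At the optimum: catalyst uses 19 of 19 (binding); feedstock uses 68 of 83 (slack = 15); reactor time uses 83 of 83 (binding).
Slack constraints have shadow price 0 (complementary slackness).
The binding rows give the dual system: 1·y_catalyst + 2·y_reactor time = 23 and 1·y_catalyst + 5·y_reactor time = 44.
This yields shadow prices y_catalyst = 9, y_reactor time = 7.
Δz = y_catalyst·Δb = 9 × (4) = 36, so new z* = 752 + 36 = 788.

788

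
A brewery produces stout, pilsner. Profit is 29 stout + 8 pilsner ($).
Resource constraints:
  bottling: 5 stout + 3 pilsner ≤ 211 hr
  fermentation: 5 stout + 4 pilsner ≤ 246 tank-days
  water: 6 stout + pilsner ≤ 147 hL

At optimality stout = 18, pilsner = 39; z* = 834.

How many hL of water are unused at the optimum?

water used = 6·18 + 1·39 = 147; slack = 147 − 147 = 0.

0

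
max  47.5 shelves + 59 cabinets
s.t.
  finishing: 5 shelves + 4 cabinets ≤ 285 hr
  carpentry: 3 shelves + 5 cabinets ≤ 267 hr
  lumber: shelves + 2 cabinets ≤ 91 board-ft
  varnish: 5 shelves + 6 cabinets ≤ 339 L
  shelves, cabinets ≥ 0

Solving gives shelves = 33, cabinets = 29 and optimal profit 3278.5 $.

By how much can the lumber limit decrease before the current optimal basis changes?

1.6

Binding constraints: lumber, varnish. The basis is B = [[1,2],[5,6]] with det -4.
Per unit decrease in lumber, x* moves by d = (1.5, -1.25).
The basis stays optimal until finishing becomes binding; allowable decrease = 1.6 board-ft.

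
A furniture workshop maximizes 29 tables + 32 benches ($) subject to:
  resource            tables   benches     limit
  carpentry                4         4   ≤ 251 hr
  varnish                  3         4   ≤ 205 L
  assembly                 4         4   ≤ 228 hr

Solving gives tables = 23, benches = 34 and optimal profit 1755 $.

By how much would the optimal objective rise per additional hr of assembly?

Binding: varnish and assembly. Non-binding: carpentry (23 unused).
By complementary slackness, y = 0 for the non-binding constraint.
From A_Bᵀ y = c: 3·y_varnish + 4·y_assembly = 29; 4·y_varnish + 4·y_assembly = 32.
Solving: y_varnish = 3, y_assembly = 5.
Shadow price of assembly = 5.

5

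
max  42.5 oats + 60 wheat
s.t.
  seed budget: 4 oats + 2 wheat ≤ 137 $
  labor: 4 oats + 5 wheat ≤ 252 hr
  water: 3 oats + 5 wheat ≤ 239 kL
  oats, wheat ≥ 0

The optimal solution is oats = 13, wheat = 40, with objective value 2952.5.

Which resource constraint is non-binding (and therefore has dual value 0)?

seed budget: 132/137 (slack 5)
labor: 252/252 (binding)
water: 239/239 (binding)
By complementary slackness, a constraint with positive slack has shadow price 0 → seed budget.

seed budget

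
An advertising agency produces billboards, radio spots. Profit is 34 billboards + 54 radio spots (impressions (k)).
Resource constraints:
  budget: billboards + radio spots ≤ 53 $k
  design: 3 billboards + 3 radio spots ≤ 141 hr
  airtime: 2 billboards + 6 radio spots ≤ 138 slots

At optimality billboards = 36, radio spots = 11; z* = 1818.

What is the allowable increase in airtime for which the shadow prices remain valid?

Binding constraints: design, airtime. The basis is B = [[3,3],[2,6]] with det 12.
Per unit increase in airtime, x* moves by d = (-0.25, 0.25).
The basis stays optimal until billboards reaches 0; allowable increase = 144 slots.

144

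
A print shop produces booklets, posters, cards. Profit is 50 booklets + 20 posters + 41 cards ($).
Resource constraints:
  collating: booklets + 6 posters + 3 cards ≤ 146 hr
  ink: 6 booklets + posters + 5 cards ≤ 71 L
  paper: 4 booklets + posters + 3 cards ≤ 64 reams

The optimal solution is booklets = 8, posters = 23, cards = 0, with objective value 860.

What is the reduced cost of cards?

Check each constraint at x*: collating 146/146 (tight); ink 71/71 (tight); paper 55/64 (slack 9).
Since paper is not tight, its dual is 0.
The binding rows give the dual system: 1·y_collating + 6·y_ink = 50 and 6·y_collating + 1·y_ink = 20.
→ y_collating = 2 and y_ink = 8.
Reduced cost of cards: c₃ − yᵀa₃ = 41 − (2·3 + 8·5) = 41 − 46 = -5.

-5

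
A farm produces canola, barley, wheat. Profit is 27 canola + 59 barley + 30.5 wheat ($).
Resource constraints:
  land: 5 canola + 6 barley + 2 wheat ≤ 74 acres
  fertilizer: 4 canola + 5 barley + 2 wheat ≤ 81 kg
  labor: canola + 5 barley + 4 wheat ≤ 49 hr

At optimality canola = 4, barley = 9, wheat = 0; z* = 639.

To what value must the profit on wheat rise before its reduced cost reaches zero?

Binding: land and labor. Non-binding: fertilizer (20 unused).
Slack constraints have shadow price 0 (complementary slackness).
From A_Bᵀ y = c: 5·y_land + 1·y_labor = 27; 6·y_land + 5·y_labor = 59.
Solving: y_land = 4, y_labor = 7.
wheat enters the basis when its profit ≥ yᵀa₃ = 4·2 + 7·4 = 36.

36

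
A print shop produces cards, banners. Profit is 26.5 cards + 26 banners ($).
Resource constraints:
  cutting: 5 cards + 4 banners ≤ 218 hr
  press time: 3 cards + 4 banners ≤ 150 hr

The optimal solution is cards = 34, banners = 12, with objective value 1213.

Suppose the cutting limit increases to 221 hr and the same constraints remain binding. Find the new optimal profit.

1223.5

At the optimum: cutting uses 218 of 218 (binding); press time uses 150 of 150 (binding).
The binding rows give the dual system: 5·y_cutting + 3·y_press time = 26.5 and 4·y_cutting + 4·y_press time = 26.
→ y_cutting = 3.5 and y_press time = 3.
Δz = y_cutting·Δb = 3.5 × (3) = 10.5, so new z* = 1213 + 10.5 = 1223.5.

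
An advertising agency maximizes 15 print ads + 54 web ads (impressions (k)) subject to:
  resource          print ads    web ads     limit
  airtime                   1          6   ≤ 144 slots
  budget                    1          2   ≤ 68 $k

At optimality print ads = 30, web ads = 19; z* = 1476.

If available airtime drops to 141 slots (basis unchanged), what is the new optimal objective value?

1458

Check each constraint at x*: airtime 144/144 (tight); budget 68/68 (tight).
The binding rows give the dual system: 1·y_airtime + 1·y_budget = 15 and 6·y_airtime + 2·y_budget = 54.
→ y_airtime = 6 and y_budget = 9.
Δz = y_airtime·Δb = 6 × (-3) = -18, so new z* = 1476 − 18 = 1458.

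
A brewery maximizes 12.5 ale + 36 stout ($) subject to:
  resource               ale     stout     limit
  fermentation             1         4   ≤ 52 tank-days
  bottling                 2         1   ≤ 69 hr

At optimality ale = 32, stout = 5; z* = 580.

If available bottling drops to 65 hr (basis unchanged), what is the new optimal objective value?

572

Both fermentation and bottling are binding at x*.
From A_Bᵀ y = c: 1·y_fermentation + 2·y_bottling = 12.5; 4·y_fermentation + 1·y_bottling = 36.
→ y_fermentation = 8.5 and y_bottling = 2.
Δz = y_bottling·Δb = 2 × (-4) = -8, so new z* = 580 − 8 = 572.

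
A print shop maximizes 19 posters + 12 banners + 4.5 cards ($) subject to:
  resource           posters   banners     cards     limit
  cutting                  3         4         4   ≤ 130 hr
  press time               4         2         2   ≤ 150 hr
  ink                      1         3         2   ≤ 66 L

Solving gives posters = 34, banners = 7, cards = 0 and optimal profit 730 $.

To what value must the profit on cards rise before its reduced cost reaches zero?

Check each constraint at x*: cutting 130/130 (tight); press time 150/150 (tight); ink 55/66 (slack 11).
Slack constraints have shadow price 0 (complementary slackness).
Dual feasibility on the basic columns requires 3·y_cutting + 4·y_press time = 19, 4·y_cutting + 2·y_press time = 12.
Solving: y_cutting = 1, y_press time = 4.
cards enters the basis when its profit ≥ yᵀa₃ = 1·4 + 4·2 = 12.

12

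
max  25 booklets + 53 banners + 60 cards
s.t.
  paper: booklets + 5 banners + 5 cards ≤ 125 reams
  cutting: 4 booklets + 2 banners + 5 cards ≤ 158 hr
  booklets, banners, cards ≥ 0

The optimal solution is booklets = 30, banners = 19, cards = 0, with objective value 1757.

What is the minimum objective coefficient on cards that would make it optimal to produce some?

At the optimum: paper uses 125 of 125 (binding); cutting uses 158 of 158 (binding).
From A_Bᵀ y = c: 1·y_paper + 4·y_cutting = 25; 5·y_paper + 2·y_cutting = 53.
Solving: y_paper = 9, y_cutting = 4.
cards enters the basis when its profit ≥ yᵀa₃ = 9·5 + 4·5 = 65.

65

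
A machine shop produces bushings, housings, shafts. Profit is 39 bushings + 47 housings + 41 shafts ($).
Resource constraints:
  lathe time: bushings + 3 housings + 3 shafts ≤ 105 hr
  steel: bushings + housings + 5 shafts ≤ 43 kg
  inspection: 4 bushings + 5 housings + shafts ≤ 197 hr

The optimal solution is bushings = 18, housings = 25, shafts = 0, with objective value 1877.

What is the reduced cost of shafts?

-2

Check each constraint at x*: lathe time 93/105 (slack 12); steel 43/43 (tight); inspection 197/197 (tight).
Since lathe time is not tight, its dual is 0.
The binding rows give the dual system: 1·y_steel + 4·y_inspection = 39 and 1·y_steel + 5·y_inspection = 47.
Solving: y_steel = 7, y_inspection = 8.
Reduced cost of shafts: c₃ − yᵀa₃ = 41 − (7·5 + 8·1) = 41 − 43 = -2.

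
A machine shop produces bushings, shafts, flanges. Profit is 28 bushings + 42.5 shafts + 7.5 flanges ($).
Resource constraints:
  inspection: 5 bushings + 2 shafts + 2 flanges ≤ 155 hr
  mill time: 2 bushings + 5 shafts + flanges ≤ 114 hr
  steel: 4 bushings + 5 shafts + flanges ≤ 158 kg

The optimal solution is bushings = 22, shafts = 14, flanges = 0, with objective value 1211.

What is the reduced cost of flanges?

At the optimum: inspection uses 138 of 155 (slack = 17); mill time uses 114 of 114 (binding); steel uses 158 of 158 (binding).
Since inspection is not tight, its dual is 0.
From A_Bᵀ y = c: 2·y_mill time + 4·y_steel = 28; 5·y_mill time + 5·y_steel = 42.5.
This yields shadow prices y_mill time = 3, y_steel = 5.5.
Reduced cost of flanges: c₃ − yᵀa₃ = 7.5 − (3·1 + 5.5·1) = 7.5 − 8.5 = -1.

-1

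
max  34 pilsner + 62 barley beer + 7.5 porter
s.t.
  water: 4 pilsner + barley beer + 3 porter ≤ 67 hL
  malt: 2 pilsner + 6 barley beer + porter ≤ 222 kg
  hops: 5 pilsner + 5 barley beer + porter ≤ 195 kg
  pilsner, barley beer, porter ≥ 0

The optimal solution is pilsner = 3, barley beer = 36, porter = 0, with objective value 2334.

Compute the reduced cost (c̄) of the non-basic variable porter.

-3.5

At the optimum: water uses 48 of 67 (slack = 19); malt uses 222 of 222 (binding); hops uses 195 of 195 (binding).
Slack constraints have shadow price 0 (complementary slackness).
From A_Bᵀ y = c: 2·y_malt + 5·y_hops = 34; 6·y_malt + 5·y_hops = 62.
Solving: y_malt = 7, y_hops = 4.
Reduced cost of porter: c₃ − yᵀa₃ = 7.5 − (7·1 + 4·1) = 7.5 − 11 = -3.5.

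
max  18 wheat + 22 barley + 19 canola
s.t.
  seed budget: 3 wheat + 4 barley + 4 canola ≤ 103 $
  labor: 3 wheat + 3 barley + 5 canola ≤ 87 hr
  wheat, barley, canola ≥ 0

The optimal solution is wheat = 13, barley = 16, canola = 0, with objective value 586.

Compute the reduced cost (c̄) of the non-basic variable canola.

-7

Both seed budget and labor are binding at x*.
From A_Bᵀ y = c: 3·y_seed budget + 3·y_labor = 18; 4·y_seed budget + 3·y_labor = 22.
This yields shadow prices y_seed budget = 4, y_labor = 2.
Reduced cost of canola: c₃ − yᵀa₃ = 19 − (4·4 + 2·5) = 19 − 26 = -7.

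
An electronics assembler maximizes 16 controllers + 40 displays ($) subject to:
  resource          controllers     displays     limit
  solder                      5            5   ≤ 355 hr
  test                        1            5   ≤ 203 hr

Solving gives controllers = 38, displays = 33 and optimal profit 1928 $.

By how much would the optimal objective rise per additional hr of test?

6

Check each constraint at x*: solder 355/355 (tight); test 203/203 (tight).
From A_Bᵀ y = c: 5·y_solder + 1·y_test = 16; 5·y_solder + 5·y_test = 40.
→ y_solder = 2 and y_test = 6.
Shadow price of test = 6.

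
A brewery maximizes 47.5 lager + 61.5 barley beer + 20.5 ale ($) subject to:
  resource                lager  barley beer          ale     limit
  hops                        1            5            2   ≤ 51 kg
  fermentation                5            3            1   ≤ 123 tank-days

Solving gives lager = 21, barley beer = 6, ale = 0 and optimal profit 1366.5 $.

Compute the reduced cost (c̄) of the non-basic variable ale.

-2.5

Check each constraint at x*: hops 51/51 (tight); fermentation 123/123 (tight).
From A_Bᵀ y = c: 1·y_hops + 5·y_fermentation = 47.5; 5·y_hops + 3·y_fermentation = 61.5.
→ y_hops = 7.5 and y_fermentation = 8.
Reduced cost of ale: c₃ − yᵀa₃ = 20.5 − (7.5·2 + 8·1) = 20.5 − 23 = -2.5.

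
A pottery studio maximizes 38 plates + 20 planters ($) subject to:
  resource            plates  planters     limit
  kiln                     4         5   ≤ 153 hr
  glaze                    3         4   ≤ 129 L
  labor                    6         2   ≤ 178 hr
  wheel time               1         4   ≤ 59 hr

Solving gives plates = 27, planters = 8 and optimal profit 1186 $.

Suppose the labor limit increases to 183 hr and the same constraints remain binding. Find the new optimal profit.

At the optimum: kiln uses 148 of 153 (slack = 5); glaze uses 113 of 129 (slack = 16); labor uses 178 of 178 (binding); wheel time uses 59 of 59 (binding).
By complementary slackness, y = 0 for the non-binding constraints.
Dual feasibility on the basic columns requires 6·y_labor + 1·y_wheel time = 38, 2·y_labor + 4·y_wheel time = 20.
→ y_labor = 6 and y_wheel time = 2.
Δz = y_labor·Δb = 6 × (5) = 30, so new z* = 1186 + 30 = 1216.

1216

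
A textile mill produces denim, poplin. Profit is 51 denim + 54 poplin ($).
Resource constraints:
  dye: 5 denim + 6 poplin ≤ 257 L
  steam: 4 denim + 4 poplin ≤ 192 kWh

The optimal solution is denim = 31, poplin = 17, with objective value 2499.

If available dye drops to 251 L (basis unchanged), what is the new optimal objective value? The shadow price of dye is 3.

Δb = -6, so new z* = 2499 + (3)·(-6) = 2499 − 18 = 2481.

2481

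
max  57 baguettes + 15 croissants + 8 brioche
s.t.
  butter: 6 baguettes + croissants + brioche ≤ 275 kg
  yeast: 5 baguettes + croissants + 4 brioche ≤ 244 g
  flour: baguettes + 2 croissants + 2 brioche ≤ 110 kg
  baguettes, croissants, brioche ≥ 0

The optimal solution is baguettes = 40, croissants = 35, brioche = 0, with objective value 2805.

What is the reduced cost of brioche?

-7

Binding: butter and flour. Non-binding: yeast (9 unused).
Slack constraints have shadow price 0 (complementary slackness).
From A_Bᵀ y = c: 6·y_butter + 1·y_flour = 57; 1·y_butter + 2·y_flour = 15.
This yields shadow prices y_butter = 9, y_flour = 3.
Reduced cost of brioche: c₃ − yᵀa₃ = 8 − (9·1 + 3·2) = 8 − 15 = -7.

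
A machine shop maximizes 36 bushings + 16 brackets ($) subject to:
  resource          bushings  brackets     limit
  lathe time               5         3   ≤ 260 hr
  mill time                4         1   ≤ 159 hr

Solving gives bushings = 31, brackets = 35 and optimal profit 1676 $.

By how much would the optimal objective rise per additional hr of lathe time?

4

At the optimum: lathe time uses 260 of 260 (binding); mill time uses 159 of 159 (binding).
Dual feasibility on the basic columns requires 5·y_lathe time + 4·y_mill time = 36, 3·y_lathe time + 1·y_mill time = 16.
→ y_lathe time = 4 and y_mill time = 4.
Shadow price of lathe time = 4.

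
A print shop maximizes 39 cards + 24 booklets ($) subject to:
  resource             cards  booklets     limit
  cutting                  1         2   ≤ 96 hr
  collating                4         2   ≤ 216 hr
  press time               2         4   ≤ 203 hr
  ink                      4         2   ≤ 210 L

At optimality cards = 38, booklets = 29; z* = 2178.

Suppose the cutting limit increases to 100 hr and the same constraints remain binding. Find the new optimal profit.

2190

Check each constraint at x*: cutting 96/96 (tight); collating 210/216 (slack 6); press time 192/203 (slack 11); ink 210/210 (tight).
By complementary slackness, y = 0 for the non-binding constraints.
The binding rows give the dual system: 1·y_cutting + 4·y_ink = 39 and 2·y_cutting + 2·y_ink = 24.
Solving: y_cutting = 3, y_ink = 9.
Δz = y_cutting·Δb = 3 × (4) = 12, so new z* = 2178 + 12 = 2190.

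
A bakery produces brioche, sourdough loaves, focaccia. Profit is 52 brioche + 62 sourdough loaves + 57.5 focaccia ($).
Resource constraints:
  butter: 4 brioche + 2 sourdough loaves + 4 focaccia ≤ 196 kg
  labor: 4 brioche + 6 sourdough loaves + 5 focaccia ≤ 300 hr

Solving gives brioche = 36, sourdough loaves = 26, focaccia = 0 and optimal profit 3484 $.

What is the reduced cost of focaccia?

At the optimum: butter uses 196 of 196 (binding); labor uses 300 of 300 (binding).
Dual feasibility on the basic columns requires 4·y_butter + 4·y_labor = 52, 2·y_butter + 6·y_labor = 62.
This yields shadow prices y_butter = 4, y_labor = 9.
Reduced cost of focaccia: c₃ − yᵀa₃ = 57.5 − (4·4 + 9·5) = 57.5 − 61 = -3.5.

-3.5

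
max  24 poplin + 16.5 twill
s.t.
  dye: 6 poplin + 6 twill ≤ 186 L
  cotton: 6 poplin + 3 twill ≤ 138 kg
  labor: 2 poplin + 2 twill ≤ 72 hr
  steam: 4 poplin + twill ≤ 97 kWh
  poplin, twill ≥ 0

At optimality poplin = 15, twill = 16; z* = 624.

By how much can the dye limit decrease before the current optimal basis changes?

48

Binding constraints: dye, cotton. The basis is B = [[6,6],[6,3]] with det -18.
Per unit decrease in dye, x* moves by d = (0.1667, -0.3333).
The basis stays optimal until twill reaches 0; allowable decrease = 48 L.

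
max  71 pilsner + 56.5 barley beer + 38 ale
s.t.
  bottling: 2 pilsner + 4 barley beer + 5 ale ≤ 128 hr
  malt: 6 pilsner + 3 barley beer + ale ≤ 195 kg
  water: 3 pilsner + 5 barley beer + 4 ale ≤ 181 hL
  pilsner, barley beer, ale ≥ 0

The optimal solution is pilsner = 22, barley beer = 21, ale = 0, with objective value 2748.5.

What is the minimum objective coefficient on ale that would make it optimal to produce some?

Check each constraint at x*: bottling 128/128 (tight); malt 195/195 (tight); water 171/181 (slack 10).
Slack constraints have shadow price 0 (complementary slackness).
From A_Bᵀ y = c: 2·y_bottling + 6·y_malt = 71; 4·y_bottling + 3·y_malt = 56.5.
→ y_bottling = 7 and y_malt = 9.5.
ale enters the basis when its profit ≥ yᵀa₃ = 7·5 + 9.5·1 = 44.5.

44.5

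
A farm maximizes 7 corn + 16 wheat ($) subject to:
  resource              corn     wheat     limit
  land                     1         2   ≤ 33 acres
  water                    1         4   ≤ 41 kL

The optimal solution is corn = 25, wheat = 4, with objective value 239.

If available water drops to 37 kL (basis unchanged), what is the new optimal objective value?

235

Both land and water are binding at x*.
The binding rows give the dual system: 1·y_land + 1·y_water = 7 and 2·y_land + 4·y_water = 16.
This yields shadow prices y_land = 6, y_water = 1.
Δz = y_water·Δb = 1 × (-4) = -4, so new z* = 239 − 4 = 235.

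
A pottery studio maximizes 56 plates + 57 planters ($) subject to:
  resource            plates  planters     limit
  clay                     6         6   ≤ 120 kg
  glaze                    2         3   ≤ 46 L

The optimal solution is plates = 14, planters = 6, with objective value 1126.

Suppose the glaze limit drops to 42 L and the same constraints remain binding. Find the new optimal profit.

1122

At the optimum: clay uses 120 of 120 (binding); glaze uses 46 of 46 (binding).
The binding rows give the dual system: 6·y_clay + 2·y_glaze = 56 and 6·y_clay + 3·y_glaze = 57.
→ y_clay = 9 and y_glaze = 1.
Δz = y_glaze·Δb = 1 × (-4) = -4, so new z* = 1126 − 4 = 1122.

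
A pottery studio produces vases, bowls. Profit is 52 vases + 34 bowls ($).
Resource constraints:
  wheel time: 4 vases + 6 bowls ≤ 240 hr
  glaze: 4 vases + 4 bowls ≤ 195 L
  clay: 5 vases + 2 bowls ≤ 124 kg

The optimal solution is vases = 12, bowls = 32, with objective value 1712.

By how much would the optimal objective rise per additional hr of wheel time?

Check each constraint at x*: wheel time 240/240 (tight); glaze 176/195 (slack 19); clay 124/124 (tight).
Since glaze is not tight, its dual is 0.
The binding rows give the dual system: 4·y_wheel time + 5·y_clay = 52 and 6·y_wheel time + 2·y_clay = 34.
This yields shadow prices y_wheel time = 3, y_clay = 8.
Shadow price of wheel time = 3.

3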